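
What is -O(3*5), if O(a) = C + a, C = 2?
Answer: -17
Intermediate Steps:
O(a) = 2 + a
-O(3*5) = -(2 + 3*5) = -(2 + 15) = -1*17 = -17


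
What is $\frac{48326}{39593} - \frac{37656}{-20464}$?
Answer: $\frac{309982159}{101278894} \approx 3.0607$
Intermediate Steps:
$\frac{48326}{39593} - \frac{37656}{-20464} = 48326 \cdot \frac{1}{39593} - - \frac{4707}{2558} = \frac{48326}{39593} + \frac{4707}{2558} = \frac{309982159}{101278894}$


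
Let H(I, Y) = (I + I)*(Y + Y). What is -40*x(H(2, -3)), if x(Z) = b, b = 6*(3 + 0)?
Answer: -720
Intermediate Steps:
b = 18 (b = 6*3 = 18)
H(I, Y) = 4*I*Y (H(I, Y) = (2*I)*(2*Y) = 4*I*Y)
x(Z) = 18
-40*x(H(2, -3)) = -40*18 = -720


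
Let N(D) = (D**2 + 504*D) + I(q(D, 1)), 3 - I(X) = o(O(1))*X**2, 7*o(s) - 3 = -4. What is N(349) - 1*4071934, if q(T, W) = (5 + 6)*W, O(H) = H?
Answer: -26419517/7 ≈ -3.7742e+6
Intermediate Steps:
q(T, W) = 11*W
o(s) = -1/7 (o(s) = 3/7 + (1/7)*(-4) = 3/7 - 4/7 = -1/7)
I(X) = 3 + X**2/7 (I(X) = 3 - (-1)*X**2/7 = 3 + X**2/7)
N(D) = 142/7 + D**2 + 504*D (N(D) = (D**2 + 504*D) + (3 + (11*1)**2/7) = (D**2 + 504*D) + (3 + (1/7)*11**2) = (D**2 + 504*D) + (3 + (1/7)*121) = (D**2 + 504*D) + (3 + 121/7) = (D**2 + 504*D) + 142/7 = 142/7 + D**2 + 504*D)
N(349) - 1*4071934 = (142/7 + 349**2 + 504*349) - 1*4071934 = (142/7 + 121801 + 175896) - 4071934 = 2084021/7 - 4071934 = -26419517/7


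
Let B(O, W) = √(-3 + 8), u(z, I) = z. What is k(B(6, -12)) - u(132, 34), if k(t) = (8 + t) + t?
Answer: -124 + 2*√5 ≈ -119.53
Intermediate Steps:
B(O, W) = √5
k(t) = 8 + 2*t
k(B(6, -12)) - u(132, 34) = (8 + 2*√5) - 1*132 = (8 + 2*√5) - 132 = -124 + 2*√5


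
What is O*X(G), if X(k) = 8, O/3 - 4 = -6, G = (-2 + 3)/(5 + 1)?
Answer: -48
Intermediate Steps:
G = ⅙ (G = 1/6 = 1*(⅙) = ⅙ ≈ 0.16667)
O = -6 (O = 12 + 3*(-6) = 12 - 18 = -6)
O*X(G) = -6*8 = -48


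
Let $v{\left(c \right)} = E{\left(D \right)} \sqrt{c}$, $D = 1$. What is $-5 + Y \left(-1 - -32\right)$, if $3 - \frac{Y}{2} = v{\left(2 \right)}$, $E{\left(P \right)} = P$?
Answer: $181 - 62 \sqrt{2} \approx 93.319$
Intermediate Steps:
$v{\left(c \right)} = \sqrt{c}$ ($v{\left(c \right)} = 1 \sqrt{c} = \sqrt{c}$)
$Y = 6 - 2 \sqrt{2} \approx 3.1716$
$-5 + Y \left(-1 - -32\right) = -5 + \left(6 - 2 \sqrt{2}\right) \left(-1 - -32\right) = -5 + \left(6 - 2 \sqrt{2}\right) \left(-1 + 32\right) = -5 + \left(6 - 2 \sqrt{2}\right) 31 = -5 + \left(186 - 62 \sqrt{2}\right) = 181 - 62 \sqrt{2}$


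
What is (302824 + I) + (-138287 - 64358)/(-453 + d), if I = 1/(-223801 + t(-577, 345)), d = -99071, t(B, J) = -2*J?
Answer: 6765812669289187/22342242284 ≈ 3.0283e+5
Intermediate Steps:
I = -1/224491 (I = 1/(-223801 - 2*345) = 1/(-223801 - 690) = 1/(-224491) = -1/224491 ≈ -4.4545e-6)
(302824 + I) + (-138287 - 64358)/(-453 + d) = (302824 - 1/224491) + (-138287 - 64358)/(-453 - 99071) = 67981262583/224491 - 202645/(-99524) = 67981262583/224491 - 202645*(-1/99524) = 67981262583/224491 + 202645/99524 = 6765812669289187/22342242284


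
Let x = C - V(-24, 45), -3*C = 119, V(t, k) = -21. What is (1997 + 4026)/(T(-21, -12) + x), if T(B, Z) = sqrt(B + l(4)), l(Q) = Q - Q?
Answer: -7608/25 - 2853*I*sqrt(21)/175 ≈ -304.32 - 74.709*I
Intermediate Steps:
l(Q) = 0
T(B, Z) = sqrt(B) (T(B, Z) = sqrt(B + 0) = sqrt(B))
C = -119/3 (C = -1/3*119 = -119/3 ≈ -39.667)
x = -56/3 (x = -119/3 - 1*(-21) = -119/3 + 21 = -56/3 ≈ -18.667)
(1997 + 4026)/(T(-21, -12) + x) = (1997 + 4026)/(sqrt(-21) - 56/3) = 6023/(I*sqrt(21) - 56/3) = 6023/(-56/3 + I*sqrt(21))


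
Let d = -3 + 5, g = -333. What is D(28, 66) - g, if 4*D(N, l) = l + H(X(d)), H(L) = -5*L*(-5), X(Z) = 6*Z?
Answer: 849/2 ≈ 424.50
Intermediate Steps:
d = 2
H(L) = 25*L (H(L) = -(-25)*L = 25*L)
D(N, l) = 75 + l/4 (D(N, l) = (l + 25*(6*2))/4 = (l + 25*12)/4 = (l + 300)/4 = (300 + l)/4 = 75 + l/4)
D(28, 66) - g = (75 + (¼)*66) - 1*(-333) = (75 + 33/2) + 333 = 183/2 + 333 = 849/2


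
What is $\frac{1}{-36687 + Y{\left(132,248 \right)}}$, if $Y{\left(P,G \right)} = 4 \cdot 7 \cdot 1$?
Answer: $- \frac{1}{36659} \approx -2.7278 \cdot 10^{-5}$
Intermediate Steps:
$Y{\left(P,G \right)} = 28$ ($Y{\left(P,G \right)} = 28 \cdot 1 = 28$)
$\frac{1}{-36687 + Y{\left(132,248 \right)}} = \frac{1}{-36687 + 28} = \frac{1}{-36659} = - \frac{1}{36659}$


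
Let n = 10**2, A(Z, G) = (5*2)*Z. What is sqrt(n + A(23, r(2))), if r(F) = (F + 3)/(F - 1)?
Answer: sqrt(330) ≈ 18.166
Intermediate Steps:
r(F) = (3 + F)/(-1 + F)
A(Z, G) = 10*Z
n = 100
sqrt(n + A(23, r(2))) = sqrt(100 + 10*23) = sqrt(100 + 230) = sqrt(330)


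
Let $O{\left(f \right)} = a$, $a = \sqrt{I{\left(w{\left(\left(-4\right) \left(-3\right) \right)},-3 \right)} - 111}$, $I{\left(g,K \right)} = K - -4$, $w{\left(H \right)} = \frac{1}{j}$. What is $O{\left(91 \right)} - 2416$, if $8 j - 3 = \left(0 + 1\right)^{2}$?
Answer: $-2416 + i \sqrt{110} \approx -2416.0 + 10.488 i$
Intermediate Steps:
$j = \frac{1}{2}$ ($j = \frac{3}{8} + \frac{\left(0 + 1\right)^{2}}{8} = \frac{3}{8} + \frac{1^{2}}{8} = \frac{3}{8} + \frac{1}{8} \cdot 1 = \frac{3}{8} + \frac{1}{8} = \frac{1}{2} \approx 0.5$)
$w{\left(H \right)} = 2$ ($w{\left(H \right)} = \frac{1}{\frac{1}{2}} = 2$)
$I{\left(g,K \right)} = 4 + K$ ($I{\left(g,K \right)} = K + 4 = 4 + K$)
$a = i \sqrt{110}$ ($a = \sqrt{\left(4 - 3\right) - 111} = \sqrt{1 - 111} = \sqrt{-110} = i \sqrt{110} \approx 10.488 i$)
$O{\left(f \right)} = i \sqrt{110}$
$O{\left(91 \right)} - 2416 = i \sqrt{110} - 2416 = -2416 + i \sqrt{110}$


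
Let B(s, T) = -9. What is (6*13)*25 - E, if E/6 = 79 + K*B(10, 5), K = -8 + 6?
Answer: 1368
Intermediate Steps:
K = -2
E = 582 (E = 6*(79 - 2*(-9)) = 6*(79 + 18) = 6*97 = 582)
(6*13)*25 - E = (6*13)*25 - 1*582 = 78*25 - 582 = 1950 - 582 = 1368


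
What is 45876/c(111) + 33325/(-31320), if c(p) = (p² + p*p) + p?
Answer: 40796173/51684264 ≈ 0.78933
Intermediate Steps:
c(p) = p + 2*p² (c(p) = (p² + p²) + p = 2*p² + p = p + 2*p²)
45876/c(111) + 33325/(-31320) = 45876/((111*(1 + 2*111))) + 33325/(-31320) = 45876/((111*(1 + 222))) + 33325*(-1/31320) = 45876/((111*223)) - 6665/6264 = 45876/24753 - 6665/6264 = 45876*(1/24753) - 6665/6264 = 15292/8251 - 6665/6264 = 40796173/51684264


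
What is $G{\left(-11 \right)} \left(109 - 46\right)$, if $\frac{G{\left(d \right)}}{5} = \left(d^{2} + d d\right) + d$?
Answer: $72765$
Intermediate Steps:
$G{\left(d \right)} = 5 d + 10 d^{2}$ ($G{\left(d \right)} = 5 \left(\left(d^{2} + d d\right) + d\right) = 5 \left(\left(d^{2} + d^{2}\right) + d\right) = 5 \left(2 d^{2} + d\right) = 5 \left(d + 2 d^{2}\right) = 5 d + 10 d^{2}$)
$G{\left(-11 \right)} \left(109 - 46\right) = 5 \left(-11\right) \left(1 + 2 \left(-11\right)\right) \left(109 - 46\right) = 5 \left(-11\right) \left(1 - 22\right) 63 = 5 \left(-11\right) \left(-21\right) 63 = 1155 \cdot 63 = 72765$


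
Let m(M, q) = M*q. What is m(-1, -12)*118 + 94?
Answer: 1510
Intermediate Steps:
m(-1, -12)*118 + 94 = -1*(-12)*118 + 94 = 12*118 + 94 = 1416 + 94 = 1510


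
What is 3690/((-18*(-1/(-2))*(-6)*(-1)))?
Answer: -205/3 ≈ -68.333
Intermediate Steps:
3690/((-18*(-1/(-2))*(-6)*(-1))) = 3690/((-18*(-1*(-½))*(-6)*(-1))) = 3690/((-9*(-6)*(-1))) = 3690/((-18*(-3)*(-1))) = 3690/((54*(-1))) = 3690/(-54) = 3690*(-1/54) = -205/3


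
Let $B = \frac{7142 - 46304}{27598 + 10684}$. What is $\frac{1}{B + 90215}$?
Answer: $\frac{19141}{1726785734} \approx 1.1085 \cdot 10^{-5}$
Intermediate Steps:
$B = - \frac{19581}{19141}$ ($B = - \frac{39162}{38282} = \left(-39162\right) \frac{1}{38282} = - \frac{19581}{19141} \approx -1.023$)
$\frac{1}{B + 90215} = \frac{1}{- \frac{19581}{19141} + 90215} = \frac{1}{\frac{1726785734}{19141}} = \frac{19141}{1726785734}$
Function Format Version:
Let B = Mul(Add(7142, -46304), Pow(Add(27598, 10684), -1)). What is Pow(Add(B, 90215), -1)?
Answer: Rational(19141, 1726785734) ≈ 1.1085e-5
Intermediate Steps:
B = Rational(-19581, 19141) (B = Mul(-39162, Pow(38282, -1)) = Mul(-39162, Rational(1, 38282)) = Rational(-19581, 19141) ≈ -1.0230)
Pow(Add(B, 90215), -1) = Pow(Add(Rational(-19581, 19141), 90215), -1) = Pow(Rational(1726785734, 19141), -1) = Rational(19141, 1726785734)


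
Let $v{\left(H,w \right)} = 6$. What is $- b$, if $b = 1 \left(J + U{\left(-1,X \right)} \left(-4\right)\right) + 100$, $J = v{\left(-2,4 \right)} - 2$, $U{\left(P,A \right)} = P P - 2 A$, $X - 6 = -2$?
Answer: $-132$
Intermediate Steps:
$X = 4$ ($X = 6 - 2 = 4$)
$U{\left(P,A \right)} = P^{2} - 2 A$
$J = 4$ ($J = 6 - 2 = 4$)
$b = 132$ ($b = 1 \left(4 + \left(\left(-1\right)^{2} - 8\right) \left(-4\right)\right) + 100 = 1 \left(4 + \left(1 - 8\right) \left(-4\right)\right) + 100 = 1 \left(4 - -28\right) + 100 = 1 \left(4 + 28\right) + 100 = 1 \cdot 32 + 100 = 32 + 100 = 132$)
$- b = \left(-1\right) 132 = -132$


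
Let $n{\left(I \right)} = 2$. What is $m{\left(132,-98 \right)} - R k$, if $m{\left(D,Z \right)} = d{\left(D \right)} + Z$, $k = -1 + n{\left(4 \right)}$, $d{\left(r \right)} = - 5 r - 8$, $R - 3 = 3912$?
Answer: $-4681$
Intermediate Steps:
$R = 3915$ ($R = 3 + 3912 = 3915$)
$d{\left(r \right)} = -8 - 5 r$
$k = 1$ ($k = -1 + 2 = 1$)
$m{\left(D,Z \right)} = -8 + Z - 5 D$ ($m{\left(D,Z \right)} = \left(-8 - 5 D\right) + Z = -8 + Z - 5 D$)
$m{\left(132,-98 \right)} - R k = \left(-8 - 98 - 660\right) - 3915 \cdot 1 = \left(-8 - 98 - 660\right) - 3915 = -766 - 3915 = -4681$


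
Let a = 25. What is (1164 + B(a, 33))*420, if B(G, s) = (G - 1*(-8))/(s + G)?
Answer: 14184450/29 ≈ 4.8912e+5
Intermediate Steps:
B(G, s) = (8 + G)/(G + s) (B(G, s) = (G + 8)/(G + s) = (8 + G)/(G + s))
(1164 + B(a, 33))*420 = (1164 + (8 + 25)/(25 + 33))*420 = (1164 + 33/58)*420 = (67545/58)*420 = 14184450/29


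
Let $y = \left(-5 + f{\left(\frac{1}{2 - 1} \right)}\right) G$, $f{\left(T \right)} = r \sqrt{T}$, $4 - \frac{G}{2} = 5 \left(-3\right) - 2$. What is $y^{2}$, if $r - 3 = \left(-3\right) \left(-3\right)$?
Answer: $86436$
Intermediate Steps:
$r = 12$ ($r = 3 - -9 = 3 + 9 = 12$)
$G = 42$ ($G = 8 - 2 \left(5 \left(-3\right) - 2\right) = 8 - 2 \left(-15 - 2\right) = 8 - -34 = 8 + 34 = 42$)
$f{\left(T \right)} = 12 \sqrt{T}$
$y = 294$ ($y = \left(-5 + 12 \sqrt{\frac{1}{2 - 1}}\right) 42 = \left(-5 + 12 \sqrt{1^{-1}}\right) 42 = \left(-5 + 12 \sqrt{1}\right) 42 = \left(-5 + 12 \cdot 1\right) 42 = \left(-5 + 12\right) 42 = 7 \cdot 42 = 294$)
$y^{2} = 294^{2} = 86436$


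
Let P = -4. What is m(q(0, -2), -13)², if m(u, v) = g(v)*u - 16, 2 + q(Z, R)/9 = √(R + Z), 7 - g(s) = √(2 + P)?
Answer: 2254 - 20088*I*√2 ≈ 2254.0 - 28409.0*I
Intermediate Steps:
g(s) = 7 - I*√2 (g(s) = 7 - √(2 - 4) = 7 - √(-2) = 7 - I*√2)
q(Z, R) = -18 + 9*√(R + Z)
m(u, v) = -16 + u*(7 - I*√2) (m(u, v) = (7 - I*√2)*u - 16 = u*(7 - I*√2) - 16 = -16 + u*(7 - I*√2))
m(q(0, -2), -13)² = (-16 + (-18 + 9*√(-2 + 0))*(7 - I*√2))² = (-16 + (-18 + 9*√(-2))*(7 - I*√2))² = (-16 + (-18 + 9*(I*√2))*(7 - I*√2))² = (-16 + (-18 + 9*I*√2)*(7 - I*√2))²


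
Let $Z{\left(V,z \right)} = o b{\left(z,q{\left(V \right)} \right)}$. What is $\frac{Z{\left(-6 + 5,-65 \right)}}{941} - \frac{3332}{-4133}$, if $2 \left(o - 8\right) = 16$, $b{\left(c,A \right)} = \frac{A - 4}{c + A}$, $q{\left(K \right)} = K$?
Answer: $\frac{103633916}{128342049} \approx 0.80748$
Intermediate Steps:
$b{\left(c,A \right)} = \frac{-4 + A}{A + c}$
$o = 16$ ($o = 8 + \frac{1}{2} \cdot 16 = 8 + 8 = 16$)
$Z{\left(V,z \right)} = \frac{16 \left(-4 + V\right)}{V + z}$ ($Z{\left(V,z \right)} = 16 \frac{-4 + V}{V + z} = \frac{16 \left(-4 + V\right)}{V + z}$)
$\frac{Z{\left(-6 + 5,-65 \right)}}{941} - \frac{3332}{-4133} = \frac{16 \frac{1}{\left(-6 + 5\right) - 65} \left(-4 + \left(-6 + 5\right)\right)}{941} - \frac{3332}{-4133} = \frac{16 \left(-4 - 1\right)}{-1 - 65} \cdot \frac{1}{941} - - \frac{3332}{4133} = 16 \frac{1}{-66} \left(-5\right) \frac{1}{941} + \frac{3332}{4133} = 16 \left(- \frac{1}{66}\right) \left(-5\right) \frac{1}{941} + \frac{3332}{4133} = \frac{40}{33} \cdot \frac{1}{941} + \frac{3332}{4133} = \frac{40}{31053} + \frac{3332}{4133} = \frac{103633916}{128342049}$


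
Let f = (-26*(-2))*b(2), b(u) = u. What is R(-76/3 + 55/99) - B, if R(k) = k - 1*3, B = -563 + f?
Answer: 3881/9 ≈ 431.22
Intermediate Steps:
f = 104 (f = -26*(-2)*2 = 52*2 = 104)
B = -459 (B = -563 + 104 = -459)
R(k) = -3 + k (R(k) = k - 3 = -3 + k)
R(-76/3 + 55/99) - B = (-3 + (-76/3 + 55/99)) - 1*(-459) = (-3 + (-76*1/3 + 55*(1/99))) + 459 = (-3 + (-76/3 + 5/9)) + 459 = (-3 - 223/9) + 459 = -250/9 + 459 = 3881/9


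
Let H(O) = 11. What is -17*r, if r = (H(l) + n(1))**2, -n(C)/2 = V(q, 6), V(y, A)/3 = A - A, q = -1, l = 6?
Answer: -2057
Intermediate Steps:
V(y, A) = 0 (V(y, A) = 3*(A - A) = 3*0 = 0)
n(C) = 0 (n(C) = -2*0 = 0)
r = 121 (r = (11 + 0)**2 = 11**2 = 121)
-17*r = -17*121 = -2057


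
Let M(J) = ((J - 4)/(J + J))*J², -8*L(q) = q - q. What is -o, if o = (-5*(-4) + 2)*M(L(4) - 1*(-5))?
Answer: -55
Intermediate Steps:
L(q) = 0 (L(q) = -(q - q)/8 = -⅛*0 = 0)
M(J) = J*(-4 + J)/2 (M(J) = ((-4 + J)/((2*J)))*J² = ((-4 + J)*(1/(2*J)))*J² = ((-4 + J)/(2*J))*J² = J*(-4 + J)/2)
o = 55 (o = (-5*(-4) + 2)*((0 - 1*(-5))*(-4 + (0 - 1*(-5)))/2) = (20 + 2)*((0 + 5)*(-4 + (0 + 5))/2) = 22*((½)*5*(-4 + 5)) = 22*((½)*5*1) = 22*(5/2) = 55)
-o = -1*55 = -55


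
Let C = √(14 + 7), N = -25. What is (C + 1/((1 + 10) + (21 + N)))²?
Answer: 1030/49 + 2*√21/7 ≈ 22.330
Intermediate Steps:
C = √21 ≈ 4.5826
(C + 1/((1 + 10) + (21 + N)))² = (√21 + 1/((1 + 10) + (21 - 25)))² = (√21 + 1/(11 - 4))² = (√21 + 1/7)² = (√21 + ⅐)² = (⅐ + √21)²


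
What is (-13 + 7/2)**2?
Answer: 361/4 ≈ 90.250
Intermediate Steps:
(-13 + 7/2)**2 = (-19/2)**2 = 361/4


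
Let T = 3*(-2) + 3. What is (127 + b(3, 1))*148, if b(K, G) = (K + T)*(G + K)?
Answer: 18796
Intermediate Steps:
T = -3 (T = -6 + 3 = -3)
b(K, G) = (-3 + K)*(G + K) (b(K, G) = (K - 3)*(G + K) = (-3 + K)*(G + K))
(127 + b(3, 1))*148 = (127 + (3**2 - 3*1 - 3*3 + 1*3))*148 = (127 + (9 - 3 - 9 + 3))*148 = (127 + 0)*148 = 127*148 = 18796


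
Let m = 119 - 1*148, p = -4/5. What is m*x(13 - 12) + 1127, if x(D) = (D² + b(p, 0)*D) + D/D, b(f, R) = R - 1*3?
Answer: 1156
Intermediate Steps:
p = -⅘ (p = -4*⅕ = -⅘ ≈ -0.80000)
b(f, R) = -3 + R (b(f, R) = R - 3 = -3 + R)
m = -29 (m = 119 - 148 = -29)
x(D) = 1 + D² - 3*D (x(D) = (D² + (-3 + 0)*D) + D/D = (D² - 3*D) + 1 = 1 + D² - 3*D)
m*x(13 - 12) + 1127 = -29*(1 + (13 - 12)² - 3*(13 - 12)) + 1127 = -29*(1 + 1² - 3*1) + 1127 = -29*(1 + 1 - 3) + 1127 = -29*(-1) + 1127 = 29 + 1127 = 1156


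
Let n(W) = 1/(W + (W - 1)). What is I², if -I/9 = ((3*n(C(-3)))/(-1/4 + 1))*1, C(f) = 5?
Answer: 16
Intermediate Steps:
n(W) = 1/(-1 + 2*W) (n(W) = 1/(W + (-1 + W)) = 1/(-1 + 2*W))
I = -4 (I = -9*(3/(-1 + 2*5))/(-1/4 + 1) = -9*(3/(-1 + 10))/(-1*¼ + 1) = -9*(3/9)/(-¼ + 1) = -9*(3*(⅑))/(¾) = -9*(⅓)*(4/3) = -4 ≈ -4.0000)
I² = (-4)² = 16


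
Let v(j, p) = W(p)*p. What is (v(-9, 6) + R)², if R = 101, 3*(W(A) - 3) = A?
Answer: 17161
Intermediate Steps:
W(A) = 3 + A/3
v(j, p) = p*(3 + p/3) (v(j, p) = (3 + p/3)*p = p*(3 + p/3))
(v(-9, 6) + R)² = ((⅓)*6*(9 + 6) + 101)² = ((⅓)*6*15 + 101)² = (30 + 101)² = 131² = 17161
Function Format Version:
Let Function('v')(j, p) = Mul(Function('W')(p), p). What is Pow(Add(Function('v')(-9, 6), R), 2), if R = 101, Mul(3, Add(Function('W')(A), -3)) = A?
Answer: 17161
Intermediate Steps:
Function('W')(A) = Add(3, Mul(Rational(1, 3), A))
Function('v')(j, p) = Mul(p, Add(3, Mul(Rational(1, 3), p))) (Function('v')(j, p) = Mul(Add(3, Mul(Rational(1, 3), p)), p) = Mul(p, Add(3, Mul(Rational(1, 3), p))))
Pow(Add(Function('v')(-9, 6), R), 2) = Pow(Add(Mul(Rational(1, 3), 6, Add(9, 6)), 101), 2) = Pow(Add(Mul(Rational(1, 3), 6, 15), 101), 2) = Pow(Add(30, 101), 2) = Pow(131, 2) = 17161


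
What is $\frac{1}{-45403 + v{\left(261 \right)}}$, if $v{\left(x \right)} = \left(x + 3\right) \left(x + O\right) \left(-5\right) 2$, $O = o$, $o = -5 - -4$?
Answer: $- \frac{1}{731803} \approx -1.3665 \cdot 10^{-6}$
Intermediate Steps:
$o = -1$ ($o = -5 + 4 = -1$)
$O = -1$
$v{\left(x \right)} = - 10 \left(-1 + x\right) \left(3 + x\right)$ ($v{\left(x \right)} = \left(x + 3\right) \left(x - 1\right) \left(-5\right) 2 = \left(3 + x\right) \left(-1 + x\right) \left(-5\right) 2 = \left(-1 + x\right) \left(3 + x\right) \left(-5\right) 2 = - 5 \left(-1 + x\right) \left(3 + x\right) 2 = - 10 \left(-1 + x\right) \left(3 + x\right)$)
$\frac{1}{-45403 + v{\left(261 \right)}} = \frac{1}{-45403 - \left(5190 + 681210\right)} = \frac{1}{-45403 - 686400} = \frac{1}{-731803} = - \frac{1}{731803}$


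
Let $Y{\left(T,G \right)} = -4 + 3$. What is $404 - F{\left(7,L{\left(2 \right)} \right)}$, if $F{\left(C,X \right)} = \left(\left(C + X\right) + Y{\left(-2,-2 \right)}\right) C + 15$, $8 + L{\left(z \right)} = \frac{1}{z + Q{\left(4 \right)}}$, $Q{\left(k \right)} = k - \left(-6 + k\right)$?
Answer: $\frac{3217}{8} \approx 402.13$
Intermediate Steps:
$Y{\left(T,G \right)} = -1$
$Q{\left(k \right)} = 6$
$L{\left(z \right)} = -8 + \frac{1}{6 + z}$ ($L{\left(z \right)} = -8 + \frac{1}{z + 6} = -8 + \frac{1}{6 + z}$)
$F{\left(C,X \right)} = 15 + C \left(-1 + C + X\right)$ ($F{\left(C,X \right)} = \left(\left(C + X\right) - 1\right) C + 15 = \left(-1 + C + X\right) C + 15 = C \left(-1 + C + X\right) + 15 = 15 + C \left(-1 + C + X\right)$)
$404 - F{\left(7,L{\left(2 \right)} \right)} = 404 - \left(15 + 7^{2} - 7 + 7 \frac{-47 - 16}{6 + 2}\right) = 404 - \left(15 + 49 - 7 + 7 \frac{-47 - 16}{8}\right) = 404 - \left(15 + 49 - 7 + 7 \cdot \frac{1}{8} \left(-63\right)\right) = 404 - \left(15 + 49 - 7 + 7 \left(- \frac{63}{8}\right)\right) = 404 - \left(15 + 49 - 7 - \frac{441}{8}\right) = 404 - \frac{15}{8} = \frac{3217}{8}$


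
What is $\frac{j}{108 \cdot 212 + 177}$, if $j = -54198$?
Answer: $- \frac{18066}{7691} \approx -2.349$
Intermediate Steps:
$\frac{j}{108 \cdot 212 + 177} = - \frac{54198}{108 \cdot 212 + 177} = - \frac{54198}{22896 + 177} = - \frac{54198}{23073} = \left(-54198\right) \frac{1}{23073} = - \frac{18066}{7691}$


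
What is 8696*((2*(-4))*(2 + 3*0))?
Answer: -139136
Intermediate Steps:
8696*((2*(-4))*(2 + 3*0)) = 8696*(-8*(2 + 0)) = 8696*(-8*2) = 8696*(-16) = -139136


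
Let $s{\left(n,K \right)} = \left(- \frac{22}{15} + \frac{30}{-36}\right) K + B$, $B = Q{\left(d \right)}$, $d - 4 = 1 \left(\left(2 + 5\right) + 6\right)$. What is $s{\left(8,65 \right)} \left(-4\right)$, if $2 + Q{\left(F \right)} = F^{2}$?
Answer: $-550$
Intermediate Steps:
$d = 17$ ($d = 4 + 1 \left(\left(2 + 5\right) + 6\right) = 4 + 1 \left(7 + 6\right) = 4 + 1 \cdot 13 = 4 + 13 = 17$)
$Q{\left(F \right)} = -2 + F^{2}$
$B = 287$ ($B = -2 + 17^{2} = -2 + 289 = 287$)
$s{\left(n,K \right)} = 287 - \frac{23 K}{10}$ ($s{\left(n,K \right)} = \left(- \frac{22}{15} + \frac{30}{-36}\right) K + 287 = \left(\left(-22\right) \frac{1}{15} + 30 \left(- \frac{1}{36}\right)\right) K + 287 = \left(- \frac{22}{15} - \frac{5}{6}\right) K + 287 = - \frac{23 K}{10} + 287 = 287 - \frac{23 K}{10}$)
$s{\left(8,65 \right)} \left(-4\right) = \left(287 - \frac{299}{2}\right) \left(-4\right) = \frac{275}{2} \left(-4\right) = -550$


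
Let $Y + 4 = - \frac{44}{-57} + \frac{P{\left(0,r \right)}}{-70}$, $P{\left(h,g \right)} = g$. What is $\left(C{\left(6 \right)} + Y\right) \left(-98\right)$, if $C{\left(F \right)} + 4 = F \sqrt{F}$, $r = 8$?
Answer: $\frac{205072}{285} - 588 \sqrt{6} \approx -720.75$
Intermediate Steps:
$C{\left(F \right)} = -4 + F^{\frac{3}{2}}$ ($C{\left(F \right)} = -4 + F \sqrt{F} = -4 + F^{\frac{3}{2}}$)
$Y = - \frac{6668}{1995}$ ($Y = -4 + \left(- \frac{44}{-57} + \frac{8}{-70}\right) = -4 + \left(\left(-44\right) \left(- \frac{1}{57}\right) + 8 \left(- \frac{1}{70}\right)\right) = -4 + \left(\frac{44}{57} - \frac{4}{35}\right) = -4 + \frac{1312}{1995} = - \frac{6668}{1995} \approx -3.3424$)
$\left(C{\left(6 \right)} + Y\right) \left(-98\right) = \left(\left(-4 + 6^{\frac{3}{2}}\right) - \frac{6668}{1995}\right) \left(-98\right) = \left(\left(-4 + 6 \sqrt{6}\right) - \frac{6668}{1995}\right) \left(-98\right) = \left(- \frac{14648}{1995} + 6 \sqrt{6}\right) \left(-98\right) = \frac{205072}{285} - 588 \sqrt{6}$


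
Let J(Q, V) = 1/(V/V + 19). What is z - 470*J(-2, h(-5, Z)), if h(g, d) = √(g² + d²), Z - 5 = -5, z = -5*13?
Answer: -177/2 ≈ -88.500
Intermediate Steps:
z = -65
Z = 0 (Z = 5 - 5 = 0)
h(g, d) = √(d² + g²)
J(Q, V) = 1/20 (J(Q, V) = 1/(1 + 19) = 1/20)
z - 470*J(-2, h(-5, Z)) = -65 - 470*1/20 = -65 - 47/2 = -177/2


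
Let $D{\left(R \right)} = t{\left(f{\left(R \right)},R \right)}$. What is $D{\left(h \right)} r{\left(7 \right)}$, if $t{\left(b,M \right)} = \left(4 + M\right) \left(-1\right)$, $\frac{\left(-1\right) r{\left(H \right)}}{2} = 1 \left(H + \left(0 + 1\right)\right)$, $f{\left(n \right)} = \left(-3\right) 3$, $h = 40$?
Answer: $704$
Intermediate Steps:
$f{\left(n \right)} = -9$
$r{\left(H \right)} = -2 - 2 H$ ($r{\left(H \right)} = - 2 \cdot 1 \left(H + \left(0 + 1\right)\right) = - 2 \cdot 1 \left(H + 1\right) = - 2 \cdot 1 \left(1 + H\right) = - 2 \left(1 + H\right) = -2 - 2 H$)
$t{\left(b,M \right)} = -4 - M$
$D{\left(R \right)} = -4 - R$
$D{\left(h \right)} r{\left(7 \right)} = \left(-4 - 40\right) \left(-2 - 14\right) = \left(-44\right) \left(-16\right) = 704$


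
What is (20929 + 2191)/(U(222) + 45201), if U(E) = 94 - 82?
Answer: 23120/45213 ≈ 0.51136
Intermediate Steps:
U(E) = 12
(20929 + 2191)/(U(222) + 45201) = (20929 + 2191)/(12 + 45201) = 23120/45213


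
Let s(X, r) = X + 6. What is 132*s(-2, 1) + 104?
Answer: 632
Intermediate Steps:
s(X, r) = 6 + X
132*s(-2, 1) + 104 = 132*(6 - 2) + 104 = 132*4 + 104 = 528 + 104 = 632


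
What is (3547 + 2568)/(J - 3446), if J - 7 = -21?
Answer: -1223/692 ≈ -1.7673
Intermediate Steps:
J = -14 (J = 7 - 21 = -14)
(3547 + 2568)/(J - 3446) = (3547 + 2568)/(-14 - 3446) = 6115/(-3460) = 6115*(-1/3460) = -1223/692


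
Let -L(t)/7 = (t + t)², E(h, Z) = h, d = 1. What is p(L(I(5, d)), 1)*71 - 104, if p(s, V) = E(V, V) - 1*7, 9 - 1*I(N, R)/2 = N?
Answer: -530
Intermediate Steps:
I(N, R) = 18 - 2*N
L(t) = -28*t² (L(t) = -7*(t + t)² = -7*4*t² = -28*t²)
p(s, V) = -7 + V (p(s, V) = V - 1*7 = V - 7 = -7 + V)
p(L(I(5, d)), 1)*71 - 104 = (-7 + 1)*71 - 104 = -6*71 - 104 = -426 - 104 = -530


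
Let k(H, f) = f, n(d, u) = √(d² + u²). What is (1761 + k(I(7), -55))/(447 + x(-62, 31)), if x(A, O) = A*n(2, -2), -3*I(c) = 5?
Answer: 762582/169057 + 211544*√2/169057 ≈ 6.2804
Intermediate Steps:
I(c) = -5/3 (I(c) = -⅓*5 = -5/3)
x(A, O) = 2*A*√2 (x(A, O) = A*√(2² + (-2)²) = A*√(4 + 4) = A*√8 = A*(2*√2) = 2*A*√2)
(1761 + k(I(7), -55))/(447 + x(-62, 31)) = (1761 - 55)/(447 + 2*(-62)*√2) = 1706/(447 - 124*√2)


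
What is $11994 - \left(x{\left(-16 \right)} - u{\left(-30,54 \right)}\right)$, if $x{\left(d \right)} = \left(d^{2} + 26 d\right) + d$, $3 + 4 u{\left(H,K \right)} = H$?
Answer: $\frac{48647}{4} \approx 12162.0$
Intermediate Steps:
$u{\left(H,K \right)} = - \frac{3}{4} + \frac{H}{4}$
$x{\left(d \right)} = d^{2} + 27 d$
$11994 - \left(x{\left(-16 \right)} - u{\left(-30,54 \right)}\right) = 11994 - \left(- 16 \left(27 - 16\right) - \left(- \frac{3}{4} + \frac{1}{4} \left(-30\right)\right)\right) = 11994 - \left(\left(-16\right) 11 - \left(- \frac{3}{4} - \frac{15}{2}\right)\right) = 11994 - \left(-176 - - \frac{33}{4}\right) = 11994 - \left(-176 + \frac{33}{4}\right) = 11994 - - \frac{671}{4} = 11994 + \frac{671}{4} = \frac{48647}{4}$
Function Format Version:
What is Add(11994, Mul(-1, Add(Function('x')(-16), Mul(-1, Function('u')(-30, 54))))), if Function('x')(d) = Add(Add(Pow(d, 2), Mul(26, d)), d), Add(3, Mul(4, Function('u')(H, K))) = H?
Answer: Rational(48647, 4) ≈ 12162.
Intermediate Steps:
Function('u')(H, K) = Add(Rational(-3, 4), Mul(Rational(1, 4), H))
Function('x')(d) = Add(Pow(d, 2), Mul(27, d))
Add(11994, Mul(-1, Add(Function('x')(-16), Mul(-1, Function('u')(-30, 54))))) = Add(11994, Mul(-1, Add(Mul(-16, Add(27, -16)), Mul(-1, Add(Rational(-3, 4), Mul(Rational(1, 4), -30)))))) = Add(11994, Mul(-1, Add(Mul(-16, 11), Mul(-1, Add(Rational(-3, 4), Rational(-15, 2)))))) = Add(11994, Mul(-1, Add(-176, Mul(-1, Rational(-33, 4))))) = Add(11994, Mul(-1, Add(-176, Rational(33, 4)))) = Add(11994, Mul(-1, Rational(-671, 4))) = Add(11994, Rational(671, 4)) = Rational(48647, 4)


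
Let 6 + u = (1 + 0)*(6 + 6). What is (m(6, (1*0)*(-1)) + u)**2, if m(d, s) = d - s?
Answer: 144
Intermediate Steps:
u = 6 (u = -6 + (1 + 0)*(6 + 6) = -6 + 1*12 = -6 + 12 = 6)
(m(6, (1*0)*(-1)) + u)**2 = ((6 - 1*0*(-1)) + 6)**2 = ((6 - 0*(-1)) + 6)**2 = ((6 - 1*0) + 6)**2 = ((6 + 0) + 6)**2 = (6 + 6)**2 = 12**2 = 144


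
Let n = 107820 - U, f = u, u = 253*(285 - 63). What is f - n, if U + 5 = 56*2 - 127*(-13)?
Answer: -49896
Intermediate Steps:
u = 56166 (u = 253*222 = 56166)
U = 1758 (U = -5 + (56*2 - 127*(-13)) = -5 + (112 + 1651) = -5 + 1763 = 1758)
f = 56166
n = 106062 (n = 107820 - 1*1758 = 107820 - 1758 = 106062)
f - n = 56166 - 1*106062 = 56166 - 106062 = -49896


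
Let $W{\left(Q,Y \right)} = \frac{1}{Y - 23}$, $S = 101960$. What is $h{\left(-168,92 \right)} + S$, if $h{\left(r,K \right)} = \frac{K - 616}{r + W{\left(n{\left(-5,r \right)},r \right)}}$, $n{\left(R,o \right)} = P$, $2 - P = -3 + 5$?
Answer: $\frac{3271894524}{32089} \approx 1.0196 \cdot 10^{5}$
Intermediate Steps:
$P = 0$ ($P = 2 - \left(-3 + 5\right) = 2 - 2 = 0$)
$n{\left(R,o \right)} = 0$
$W{\left(Q,Y \right)} = \frac{1}{-23 + Y}$
$h{\left(r,K \right)} = \frac{-616 + K}{r + \frac{1}{-23 + r}}$ ($h{\left(r,K \right)} = \frac{K - 616}{r + \frac{1}{-23 + r}} = \frac{-616 + K}{r + \frac{1}{-23 + r}}$)
$h{\left(-168,92 \right)} + S = \frac{\left(-616 + 92\right) \left(-23 - 168\right)}{1 - 168 \left(-23 - 168\right)} + 101960 = \frac{1}{1 - -32088} \left(-524\right) \left(-191\right) + 101960 = \frac{1}{1 + 32088} \left(-524\right) \left(-191\right) + 101960 = \frac{1}{32089} \left(-524\right) \left(-191\right) + 101960 = \frac{100084}{32089} + 101960 = \frac{3271894524}{32089}$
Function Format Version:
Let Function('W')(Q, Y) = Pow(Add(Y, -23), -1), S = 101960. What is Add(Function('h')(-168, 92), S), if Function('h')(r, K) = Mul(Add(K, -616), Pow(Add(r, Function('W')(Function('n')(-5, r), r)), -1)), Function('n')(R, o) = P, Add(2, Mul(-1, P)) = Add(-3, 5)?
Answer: Rational(3271894524, 32089) ≈ 1.0196e+5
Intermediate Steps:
P = 0 (P = Add(2, Mul(-1, Add(-3, 5))) = Add(2, Mul(-1, 2)) = Add(2, -2) = 0)
Function('n')(R, o) = 0
Function('W')(Q, Y) = Pow(Add(-23, Y), -1)
Function('h')(r, K) = Mul(Pow(Add(r, Pow(Add(-23, r), -1)), -1), Add(-616, K)) (Function('h')(r, K) = Mul(Add(K, -616), Pow(Add(r, Pow(Add(-23, r), -1)), -1)) = Mul(Add(-616, K), Pow(Add(r, Pow(Add(-23, r), -1)), -1)) = Mul(Pow(Add(r, Pow(Add(-23, r), -1)), -1), Add(-616, K)))
Add(Function('h')(-168, 92), S) = Add(Mul(Pow(Add(1, Mul(-168, Add(-23, -168))), -1), Add(-616, 92), Add(-23, -168)), 101960) = Add(Mul(Pow(Add(1, Mul(-168, -191)), -1), -524, -191), 101960) = Add(Mul(Pow(Add(1, 32088), -1), -524, -191), 101960) = Add(Mul(Pow(32089, -1), -524, -191), 101960) = Add(Mul(Rational(1, 32089), -524, -191), 101960) = Add(Rational(100084, 32089), 101960) = Rational(3271894524, 32089)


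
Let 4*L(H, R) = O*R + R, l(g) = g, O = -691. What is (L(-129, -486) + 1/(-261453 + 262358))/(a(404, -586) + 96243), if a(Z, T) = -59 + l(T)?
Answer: 37935338/43258095 ≈ 0.87695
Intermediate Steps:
a(Z, T) = -59 + T
L(H, R) = -345*R/2 (L(H, R) = (-691*R + R)/4 = (-690*R)/4 = -345*R/2)
(L(-129, -486) + 1/(-261453 + 262358))/(a(404, -586) + 96243) = (-345/2*(-486) + 1/(-261453 + 262358))/((-59 - 586) + 96243) = (83835 + 1/905)/(-645 + 96243) = (83835 + 1/905)/95598 = (75870676/905)*(1/95598) = 37935338/43258095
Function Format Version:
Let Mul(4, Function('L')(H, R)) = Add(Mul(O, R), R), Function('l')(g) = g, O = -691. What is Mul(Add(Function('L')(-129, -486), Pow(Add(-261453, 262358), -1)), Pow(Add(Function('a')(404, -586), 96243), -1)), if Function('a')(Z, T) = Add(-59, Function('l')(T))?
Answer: Rational(37935338, 43258095) ≈ 0.87695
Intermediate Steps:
Function('a')(Z, T) = Add(-59, T)
Function('L')(H, R) = Mul(Rational(-345, 2), R) (Function('L')(H, R) = Mul(Rational(1, 4), Add(Mul(-691, R), R)) = Mul(Rational(1, 4), Mul(-690, R)) = Mul(Rational(-345, 2), R))
Mul(Add(Function('L')(-129, -486), Pow(Add(-261453, 262358), -1)), Pow(Add(Function('a')(404, -586), 96243), -1)) = Mul(Add(Mul(Rational(-345, 2), -486), Pow(Add(-261453, 262358), -1)), Pow(Add(Add(-59, -586), 96243), -1)) = Mul(Add(83835, Pow(905, -1)), Pow(Add(-645, 96243), -1)) = Mul(Add(83835, Rational(1, 905)), Pow(95598, -1)) = Mul(Rational(75870676, 905), Rational(1, 95598)) = Rational(37935338, 43258095)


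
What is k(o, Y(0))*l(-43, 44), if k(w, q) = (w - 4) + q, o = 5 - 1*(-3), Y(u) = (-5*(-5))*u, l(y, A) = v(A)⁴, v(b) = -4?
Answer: 1024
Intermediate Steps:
l(y, A) = 256 (l(y, A) = (-4)⁴ = 256)
Y(u) = 25*u
o = 8 (o = 5 + 3 = 8)
k(w, q) = -4 + q + w (k(w, q) = (-4 + w) + q = -4 + q + w)
k(o, Y(0))*l(-43, 44) = (-4 + 25*0 + 8)*256 = (-4 + 0 + 8)*256 = 4*256 = 1024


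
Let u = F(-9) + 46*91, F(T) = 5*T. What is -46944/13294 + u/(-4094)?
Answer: -5374765/1183166 ≈ -4.5427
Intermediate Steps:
u = 4141 (u = 5*(-9) + 46*91 = -45 + 4186 = 4141)
-46944/13294 + u/(-4094) = -46944/13294 + 4141/(-4094) = -46944*1/13294 + 4141*(-1/4094) = -23472/6647 - 4141/4094 = -5374765/1183166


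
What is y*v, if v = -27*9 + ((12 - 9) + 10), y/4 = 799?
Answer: -735080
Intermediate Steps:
y = 3196 (y = 4*799 = 3196)
v = -230 (v = -243 + (3 + 10) = -243 + 13 = -230)
y*v = 3196*(-230) = -735080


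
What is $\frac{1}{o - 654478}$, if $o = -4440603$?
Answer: $- \frac{1}{5095081} \approx -1.9627 \cdot 10^{-7}$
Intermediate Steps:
$\frac{1}{o - 654478} = \frac{1}{-4440603 - 654478} = \frac{1}{-5095081} = - \frac{1}{5095081}$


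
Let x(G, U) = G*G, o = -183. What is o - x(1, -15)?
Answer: -184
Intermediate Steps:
x(G, U) = G²
o - x(1, -15) = -183 - 1*1² = -183 - 1*1 = -183 - 1 = -184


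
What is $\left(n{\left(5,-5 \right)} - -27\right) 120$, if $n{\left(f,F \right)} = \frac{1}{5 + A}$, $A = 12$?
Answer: $\frac{55200}{17} \approx 3247.1$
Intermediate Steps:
$n{\left(f,F \right)} = \frac{1}{17}$ ($n{\left(f,F \right)} = \frac{1}{5 + 12} = \frac{1}{17}$)
$\left(n{\left(5,-5 \right)} - -27\right) 120 = \left(\frac{1}{17} - -27\right) 120 = \left(\frac{1}{17} + \left(-50 + 77\right)\right) 120 = \left(\frac{1}{17} + 27\right) 120 = \frac{460}{17} \cdot 120 = \frac{55200}{17}$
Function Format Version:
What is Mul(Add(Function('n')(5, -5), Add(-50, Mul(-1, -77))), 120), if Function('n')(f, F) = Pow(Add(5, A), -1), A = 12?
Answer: Rational(55200, 17) ≈ 3247.1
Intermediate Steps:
Function('n')(f, F) = Rational(1, 17) (Function('n')(f, F) = Pow(Add(5, 12), -1) = Pow(17, -1) = Rational(1, 17))
Mul(Add(Function('n')(5, -5), Add(-50, Mul(-1, -77))), 120) = Mul(Add(Rational(1, 17), Add(-50, Mul(-1, -77))), 120) = Mul(Add(Rational(1, 17), Add(-50, 77)), 120) = Mul(Add(Rational(1, 17), 27), 120) = Mul(Rational(460, 17), 120) = Rational(55200, 17)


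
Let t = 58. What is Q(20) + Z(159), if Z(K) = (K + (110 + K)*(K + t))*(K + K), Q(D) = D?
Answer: 18613196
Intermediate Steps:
Z(K) = 2*K*(K + (58 + K)*(110 + K)) (Z(K) = (K + (110 + K)*(K + 58))*(K + K) = (K + (110 + K)*(58 + K))*(2*K) = (K + (58 + K)*(110 + K))*(2*K) = 2*K*(K + (58 + K)*(110 + K)))
Q(20) + Z(159) = 20 + 2*159*(6380 + 159² + 169*159) = 20 + 2*159*(6380 + 25281 + 26871) = 20 + 2*159*58532 = 20 + 18613176 = 18613196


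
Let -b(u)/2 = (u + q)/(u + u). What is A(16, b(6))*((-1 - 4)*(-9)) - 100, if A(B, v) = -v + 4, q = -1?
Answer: 235/2 ≈ 117.50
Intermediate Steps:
b(u) = -(-1 + u)/u (b(u) = -2*(u - 1)/(u + u) = -2*(-1 + u)/(2*u) = -2*(-1 + u)*1/(2*u) = -(-1 + u)/u)
A(B, v) = 4 - v
A(16, b(6))*((-1 - 4)*(-9)) - 100 = (4 - (1 - 1*6)/6)*((-1 - 4)*(-9)) - 100 = (4 - (1 - 6)/6)*(-5*(-9)) - 100 = (4 - (-5)/6)*45 - 100 = (4 - 1*(-⅚))*45 - 100 = (4 + ⅚)*45 - 100 = (29/6)*45 - 100 = 435/2 - 100 = 235/2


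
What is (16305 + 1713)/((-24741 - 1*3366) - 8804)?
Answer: -2574/5273 ≈ -0.48815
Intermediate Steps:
(16305 + 1713)/((-24741 - 1*3366) - 8804) = 18018/((-24741 - 3366) - 8804) = 18018/(-28107 - 8804) = 18018/(-36911) = 18018*(-1/36911) = -2574/5273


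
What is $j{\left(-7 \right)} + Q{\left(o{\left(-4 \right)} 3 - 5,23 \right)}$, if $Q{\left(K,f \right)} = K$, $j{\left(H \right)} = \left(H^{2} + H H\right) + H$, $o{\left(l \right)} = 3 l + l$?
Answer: $38$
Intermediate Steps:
$o{\left(l \right)} = 4 l$
$j{\left(H \right)} = H + 2 H^{2}$ ($j{\left(H \right)} = \left(H^{2} + H^{2}\right) + H = 2 H^{2} + H = H + 2 H^{2}$)
$j{\left(-7 \right)} + Q{\left(o{\left(-4 \right)} 3 - 5,23 \right)} = - 7 \left(1 + 2 \left(-7\right)\right) + \left(4 \left(-4\right) 3 - 5\right) = - 7 \left(1 - 14\right) - 53 = \left(-7\right) \left(-13\right) - 53 = 91 - 53 = 38$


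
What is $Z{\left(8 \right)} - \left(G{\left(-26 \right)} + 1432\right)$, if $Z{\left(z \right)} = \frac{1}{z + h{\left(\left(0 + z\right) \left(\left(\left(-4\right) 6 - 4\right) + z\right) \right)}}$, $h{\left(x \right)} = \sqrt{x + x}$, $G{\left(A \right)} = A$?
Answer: $\frac{- 1406 \sqrt{5} + \frac{11247 i}{8}}{\sqrt{5} - i} \approx -1406.0 - 0.046585 i$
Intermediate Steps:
$h{\left(x \right)} = \sqrt{2} \sqrt{x}$ ($h{\left(x \right)} = \sqrt{2 x} = \sqrt{2} \sqrt{x}$)
$Z{\left(z \right)} = \frac{1}{z + \sqrt{2} \sqrt{z \left(-28 + z\right)}}$ ($Z{\left(z \right)} = \frac{1}{z + \sqrt{2} \sqrt{\left(0 + z\right) \left(\left(\left(-4\right) 6 - 4\right) + z\right)}} = \frac{1}{z + \sqrt{2} \sqrt{z \left(\left(-24 - 4\right) + z\right)}} = \frac{1}{z + \sqrt{2} \sqrt{z \left(-28 + z\right)}}$)
$Z{\left(8 \right)} - \left(G{\left(-26 \right)} + 1432\right) = \frac{1}{8 + \sqrt{2} \sqrt{8 \left(-28 + 8\right)}} - \left(-26 + 1432\right) = \frac{1}{8 + \sqrt{2} \sqrt{8 \left(-20\right)}} - 1406 = \frac{1}{8 + \sqrt{2} \sqrt{-160}} - 1406 = \frac{1}{8 + \sqrt{2} \cdot 4 i \sqrt{10}} - 1406 = \frac{1}{8 + 8 i \sqrt{5}} - 1406 = -1406 + \frac{1}{8 + 8 i \sqrt{5}}$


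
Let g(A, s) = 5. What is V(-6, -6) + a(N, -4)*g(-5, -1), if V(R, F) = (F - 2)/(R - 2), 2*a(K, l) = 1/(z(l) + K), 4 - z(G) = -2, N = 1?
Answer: 19/14 ≈ 1.3571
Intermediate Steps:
z(G) = 6 (z(G) = 4 - 1*(-2) = 4 + 2 = 6)
a(K, l) = 1/(2*(6 + K))
V(R, F) = (-2 + F)/(-2 + R)
V(-6, -6) + a(N, -4)*g(-5, -1) = (-2 - 6)/(-2 - 6) + (1/(2*(6 + 1)))*5 = -8/(-8) + ((½)/7)*5 = -⅛*(-8) + ((½)*(⅐))*5 = 1 + (1/14)*5 = 1 + 5/14 = 19/14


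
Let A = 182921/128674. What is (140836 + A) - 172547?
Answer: -4080198293/128674 ≈ -31710.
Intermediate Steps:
A = 182921/128674 (A = 182921*(1/128674) = 182921/128674 ≈ 1.4216)
(140836 + A) - 172547 = (140836 + 182921/128674) - 172547 = 18122114385/128674 - 172547 = -4080198293/128674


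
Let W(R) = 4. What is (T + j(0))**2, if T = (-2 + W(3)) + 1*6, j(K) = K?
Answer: 64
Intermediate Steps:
T = 8 (T = (-2 + 4) + 1*6 = 2 + 6 = 8)
(T + j(0))**2 = (8 + 0)**2 = 8**2 = 64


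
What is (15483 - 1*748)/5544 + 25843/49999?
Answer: 125715551/39599208 ≈ 3.1747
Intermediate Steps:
(15483 - 1*748)/5544 + 25843/49999 = (15483 - 748)*(1/5544) + 25843*(1/49999) = 14735*(1/5544) + 25843/49999 = 2105/792 + 25843/49999 = 125715551/39599208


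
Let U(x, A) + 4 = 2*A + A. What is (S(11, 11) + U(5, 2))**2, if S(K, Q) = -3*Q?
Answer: 961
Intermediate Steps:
U(x, A) = -4 + 3*A (U(x, A) = -4 + (2*A + A) = -4 + 3*A)
(S(11, 11) + U(5, 2))**2 = (-3*11 + (-4 + 3*2))**2 = (-33 + (-4 + 6))**2 = (-33 + 2)**2 = (-31)**2 = 961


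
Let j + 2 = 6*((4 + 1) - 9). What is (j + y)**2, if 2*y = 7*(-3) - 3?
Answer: 1444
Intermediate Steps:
j = -26 (j = -2 + 6*((4 + 1) - 9) = -2 + 6*(5 - 9) = -2 + 6*(-4) = -2 - 24 = -26)
y = -12 (y = (7*(-3) - 3)/2 = (-21 - 3)/2 = (1/2)*(-24) = -12)
(j + y)**2 = (-26 - 12)**2 = (-38)**2 = 1444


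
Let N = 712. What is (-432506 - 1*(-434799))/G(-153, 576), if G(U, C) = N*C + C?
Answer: 2293/410688 ≈ 0.0055833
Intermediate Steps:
G(U, C) = 713*C (G(U, C) = 712*C + C = 713*C)
(-432506 - 1*(-434799))/G(-153, 576) = (-432506 - 1*(-434799))/((713*576)) = (-432506 + 434799)/410688 = 2293*(1/410688) = 2293/410688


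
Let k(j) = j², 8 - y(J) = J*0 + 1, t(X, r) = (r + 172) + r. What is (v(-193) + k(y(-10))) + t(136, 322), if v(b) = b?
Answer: 672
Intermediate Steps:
t(X, r) = 172 + 2*r (t(X, r) = (172 + r) + r = 172 + 2*r)
y(J) = 7 (y(J) = 8 - (J*0 + 1) = 8 - (0 + 1) = 8 - 1*1 = 8 - 1 = 7)
(v(-193) + k(y(-10))) + t(136, 322) = (-193 + 7²) + (172 + 2*322) = (-193 + 49) + (172 + 644) = -144 + 816 = 672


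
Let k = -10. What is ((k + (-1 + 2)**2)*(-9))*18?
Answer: 1458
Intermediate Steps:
((k + (-1 + 2)**2)*(-9))*18 = ((-10 + (-1 + 2)**2)*(-9))*18 = ((-10 + 1**2)*(-9))*18 = ((-10 + 1)*(-9))*18 = -9*(-9)*18 = 81*18 = 1458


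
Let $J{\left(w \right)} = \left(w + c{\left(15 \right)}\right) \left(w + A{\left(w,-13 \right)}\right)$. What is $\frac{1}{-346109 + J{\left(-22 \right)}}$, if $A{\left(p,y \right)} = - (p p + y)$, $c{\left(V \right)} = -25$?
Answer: $- \frac{1}{322938} \approx -3.0966 \cdot 10^{-6}$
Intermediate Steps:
$A{\left(p,y \right)} = - y - p^{2}$ ($A{\left(p,y \right)} = - (p^{2} + y) = - (y + p^{2}) = - y - p^{2}$)
$J{\left(w \right)} = \left(-25 + w\right) \left(13 + w - w^{2}\right)$ ($J{\left(w \right)} = \left(w - 25\right) \left(w - \left(-13 + w^{2}\right)\right) = \left(-25 + w\right) \left(w - \left(-13 + w^{2}\right)\right) = \left(-25 + w\right) \left(13 + w - w^{2}\right)$)
$\frac{1}{-346109 + J{\left(-22 \right)}} = \frac{1}{-346109 - \left(-10587 - 12584\right)} = \frac{1}{-346109 + \left(-325 - -10648 + 264 + 26 \cdot 484\right)} = \frac{1}{-346109 + \left(-325 + 10648 + 264 + 12584\right)} = \frac{1}{-346109 + 23171} = \frac{1}{-322938} = - \frac{1}{322938}$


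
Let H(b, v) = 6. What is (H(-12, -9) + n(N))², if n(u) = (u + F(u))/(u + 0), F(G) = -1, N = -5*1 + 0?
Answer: 1296/25 ≈ 51.840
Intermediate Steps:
N = -5 (N = -5 + 0 = -5)
n(u) = (-1 + u)/u (n(u) = (u - 1)/(u + 0) = (-1 + u)/u)
(H(-12, -9) + n(N))² = (6 + (-1 - 5)/(-5))² = (6 - ⅕*(-6))² = (6 + 6/5)² = (36/5)² = 1296/25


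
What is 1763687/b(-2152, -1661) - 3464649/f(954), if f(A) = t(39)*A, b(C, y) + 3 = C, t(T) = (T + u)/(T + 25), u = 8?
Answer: -30940254877/5368105 ≈ -5763.7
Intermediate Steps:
t(T) = (8 + T)/(25 + T) (t(T) = (T + 8)/(T + 25) = (8 + T)/(25 + T))
b(C, y) = -3 + C
f(A) = 47*A/64 (f(A) = ((8 + 39)/(25 + 39))*A = (47/64)*A = ((1/64)*47)*A = 47*A/64)
1763687/b(-2152, -1661) - 3464649/f(954) = 1763687/(-3 - 2152) - 3464649/((47/64)*954) = 1763687/(-2155) - 3464649/22419/32 = 1763687*(-1/2155) - 3464649*32/22419 = -1763687/2155 - 12318752/2491 = -30940254877/5368105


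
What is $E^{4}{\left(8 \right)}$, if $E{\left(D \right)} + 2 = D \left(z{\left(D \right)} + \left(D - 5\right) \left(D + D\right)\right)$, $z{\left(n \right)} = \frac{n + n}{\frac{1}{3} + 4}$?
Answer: $\frac{819247506250000}{28561} \approx 2.8684 \cdot 10^{10}$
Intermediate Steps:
$z{\left(n \right)} = \frac{6 n}{13}$ ($z{\left(n \right)} = \frac{2 n}{\frac{1}{3} + 4} = \frac{2 n}{\frac{13}{3}} = 2 n \frac{3}{13} = \frac{6 n}{13}$)
$E{\left(D \right)} = -2 + D \left(\frac{6 D}{13} + 2 D \left(-5 + D\right)\right)$ ($E{\left(D \right)} = -2 + D \left(\frac{6 D}{13} + \left(D - 5\right) \left(D + D\right)\right) = -2 + D \left(\frac{6 D}{13} + \left(-5 + D\right) 2 D\right) = -2 + D \left(\frac{6 D}{13} + 2 D \left(-5 + D\right)\right)$)
$E^{4}{\left(8 \right)} = \left(-2 + 2 \cdot 8^{3} - \frac{124 \cdot 8^{2}}{13}\right)^{4} = \left(-2 + 2 \cdot 512 - \frac{7936}{13}\right)^{4} = \left(-2 + 1024 - \frac{7936}{13}\right)^{4} = \left(\frac{5350}{13}\right)^{4} = \frac{819247506250000}{28561}$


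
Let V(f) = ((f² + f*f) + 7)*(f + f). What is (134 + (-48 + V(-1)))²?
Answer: 4624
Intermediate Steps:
V(f) = 2*f*(7 + 2*f²) (V(f) = ((f² + f²) + 7)*(2*f) = (2*f² + 7)*(2*f) = (7 + 2*f²)*(2*f) = 2*f*(7 + 2*f²))
(134 + (-48 + V(-1)))² = (134 + (-48 + (4*(-1)³ + 14*(-1))))² = (134 + (-48 + (4*(-1) - 14)))² = (134 + (-48 + (-4 - 14)))² = (134 + (-48 - 18))² = (134 - 66)² = 68² = 4624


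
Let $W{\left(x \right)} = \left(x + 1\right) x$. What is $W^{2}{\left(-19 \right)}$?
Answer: $116964$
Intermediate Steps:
$W{\left(x \right)} = x \left(1 + x\right)$ ($W{\left(x \right)} = \left(1 + x\right) x = x \left(1 + x\right)$)
$W^{2}{\left(-19 \right)} = \left(- 19 \left(1 - 19\right)\right)^{2} = \left(\left(-19\right) \left(-18\right)\right)^{2} = 342^{2} = 116964$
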